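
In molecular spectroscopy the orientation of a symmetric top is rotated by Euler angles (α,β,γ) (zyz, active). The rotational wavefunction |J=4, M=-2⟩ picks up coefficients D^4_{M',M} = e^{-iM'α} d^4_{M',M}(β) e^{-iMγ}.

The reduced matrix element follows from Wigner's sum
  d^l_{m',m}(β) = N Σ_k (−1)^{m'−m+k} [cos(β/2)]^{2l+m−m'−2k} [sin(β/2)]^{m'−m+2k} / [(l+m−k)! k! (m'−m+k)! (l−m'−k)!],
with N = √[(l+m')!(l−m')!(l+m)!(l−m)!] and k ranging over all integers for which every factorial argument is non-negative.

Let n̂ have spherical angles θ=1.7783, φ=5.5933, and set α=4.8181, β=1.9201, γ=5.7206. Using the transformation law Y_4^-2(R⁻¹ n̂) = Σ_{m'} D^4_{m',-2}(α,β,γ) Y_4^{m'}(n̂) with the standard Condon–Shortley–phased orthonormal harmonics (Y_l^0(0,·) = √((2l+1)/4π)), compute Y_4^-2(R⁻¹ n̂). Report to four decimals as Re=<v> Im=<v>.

Need the full column D^4_{m',-2} for m'=−4..4 at α=4.8181, β=1.9201, γ=5.7206.
cos(β/2)=0.573479, sin(β/2)=0.819220
d^4_{-4,-2}: single k=2 term ⇒ +0.126324;  D = +0.096428-0.081605i
d^4_{-3,-2}: k∈[1..2] ⇒ +0.062530 -0.382803 = -0.320273;  D = -0.231536-0.221282i
d^4_{-2,-2}: k∈[0..2] ⇒ +0.011699 -0.286476 +0.730742 = +0.455965;  D = -0.278495+0.361033i
d^4_{-1,-2}: k∈[0..2] ⇒ -0.070902 +0.723429 -0.984172 = -0.331645;  D = +0.282504+0.173724i
d^4_{0,-2}: k∈[0..2] ⇒ +0.226479 -1.232432 +0.943106 = -0.062847;  D = -0.027088+0.056709i
d^4_{1,-2}: k∈[0..2] ⇒ -0.482286 +1.476258 -0.602502 = +0.391470;  D = +0.369071+0.130519i
d^4_{2,-2}: k∈[0..2] ⇒ +0.730742 -1.192945 +0.202864 = -0.259339;  D = +0.060184-0.252259i
d^4_{3,-2}: k∈[0..1] ⇒ -0.781162 +0.531357 = -0.249805;  D = +0.247746+0.032010i
d^4_{4,-2}: single k=0 term ⇒ +0.526039;  D = +0.011983-0.525903i
Y_4^{m'}(θ=1.7783,φ=5.5933) and Σ D·Y over m':
  (+0.0964-0.0816i)·(-0.3765+0.1513i)  (-0.2315-0.2213i)·(+0.1156-0.2122i)  (-0.2785+0.3610i)·(-0.0427-0.2211i)  (+0.2825+0.1737i)·(+0.1988+0.1641i)  (-0.0271+0.0567i)·(+0.1893+0.0000i)  (+0.3691+0.1305i)·(-0.1988+0.1641i)  (+0.0602-0.2523i)·(-0.0427+0.2211i)  (+0.2477+0.0320i)·(-0.1156-0.2122i)  (+0.0120-0.5259i)·(-0.3765-0.1513i)
Y_4^-2(R⁻¹ n̂) = -0.130946+0.405235i

Re=-0.1309 Im=0.4052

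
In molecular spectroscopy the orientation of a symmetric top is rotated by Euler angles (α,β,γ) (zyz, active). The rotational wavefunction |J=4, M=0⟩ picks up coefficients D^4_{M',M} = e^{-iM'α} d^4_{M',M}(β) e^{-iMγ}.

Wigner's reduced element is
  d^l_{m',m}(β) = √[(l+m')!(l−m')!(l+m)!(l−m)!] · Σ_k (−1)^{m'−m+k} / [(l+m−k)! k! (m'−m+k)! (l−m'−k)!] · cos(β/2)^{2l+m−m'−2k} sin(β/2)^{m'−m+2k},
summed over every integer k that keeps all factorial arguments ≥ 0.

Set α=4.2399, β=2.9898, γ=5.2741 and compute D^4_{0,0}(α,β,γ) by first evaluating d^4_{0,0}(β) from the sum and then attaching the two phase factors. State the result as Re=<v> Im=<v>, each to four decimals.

Re=0.8880 Im=0.0000

D^4_{0,0}(4.2399,2.9898,5.2741) = e^{-i·0·4.2399}·d^4_{0,0}(2.9898)·e^{-i·0·5.2741}. Compute d first:
With c≡cos(β/2)=0.075823 and s≡sin(β/2)=0.997121, N=[24·24·24·24]^{1/2}=576.000000
Admissible k: 0..4 (factorial args all ≥0)
  k=0: (−1)^0·576.0000/(576)·0.0758^8·0.9971^0 = +0.000000
  k=1: (−1)^1·576.0000/(36)·0.0758^6·0.9971^2 = -0.000003
  k=2: (−1)^2·576.0000/(16)·0.0758^4·0.9971^4 = +0.001176
  k=3: (−1)^3·576.0000/(36)·0.0758^2·0.9971^6 = -0.090410
  k=4: (−1)^4·576.0000/(576)·0.0758^0·0.9971^8 = +0.977201
d^4_{0,0}(2.9898) = +0.000000 -0.000003 +0.001176 -0.090410 +0.977201 = +0.887964
D = (+1.000000+0.000000i)·(+0.887964)·(+1.000000+0.000000i) = +0.887964+0.000000i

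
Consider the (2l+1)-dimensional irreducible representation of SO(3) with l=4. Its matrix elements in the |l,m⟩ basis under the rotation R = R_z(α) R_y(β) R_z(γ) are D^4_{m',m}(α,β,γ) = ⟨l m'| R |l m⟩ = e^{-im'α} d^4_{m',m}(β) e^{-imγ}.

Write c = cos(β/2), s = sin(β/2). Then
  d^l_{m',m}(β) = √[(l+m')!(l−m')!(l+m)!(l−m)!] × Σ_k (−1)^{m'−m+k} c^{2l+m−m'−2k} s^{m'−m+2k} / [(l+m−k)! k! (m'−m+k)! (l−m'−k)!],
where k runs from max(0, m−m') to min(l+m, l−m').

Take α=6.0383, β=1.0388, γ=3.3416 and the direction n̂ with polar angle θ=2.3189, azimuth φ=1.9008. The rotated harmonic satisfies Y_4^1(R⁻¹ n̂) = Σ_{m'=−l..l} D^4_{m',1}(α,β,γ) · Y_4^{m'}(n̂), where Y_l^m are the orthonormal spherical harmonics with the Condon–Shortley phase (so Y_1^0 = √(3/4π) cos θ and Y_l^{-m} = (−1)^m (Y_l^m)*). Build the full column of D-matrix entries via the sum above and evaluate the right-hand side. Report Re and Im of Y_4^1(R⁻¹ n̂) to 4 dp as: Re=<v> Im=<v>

Re=-0.0517 Im=-0.0546

Need the full column D^4_{m',1} for m'=−4..4 at α=6.0383, β=1.0388, γ=3.3416.
cos(β/2)=0.868117, sin(β/2)=0.496359
d^4_{-4,1}: single k=5 term ⇒ +0.147506;  D = -0.056250+0.136360i
d^4_{-3,1}: k∈[4..5] ⇒ +0.456055 -0.089455 = +0.366600;  D = -0.217793+0.294893i
d^4_{-2,1}: k∈[3..5] ⇒ +0.852698 -0.418141 +0.027339 = +0.461897;  D = -0.356301+0.293935i
d^4_{-1,1}: k∈[2..5] ⇒ +1.054539 -1.034236 +0.169054 -0.003684 = +0.185672;  D = -0.167599+0.079906i
d^4_{0,1}: k∈[1..4] ⇒ +0.824821 -1.617881 +0.528911 -0.028818 = -0.292968;  D = +0.287128-0.058206i
d^4_{1,1}: k∈[0..3] ⇒ +0.322572 -1.581808 +1.034236 -0.112703 = -0.337703;  D = +0.337363+0.015150i
d^4_{2,1}: k∈[0..2] ⇒ -0.782494 +1.279047 -0.278760 = +0.217793;  D = -0.208714-0.062229i
d^4_{3,1}: k∈[0..1] ⇒ +0.837014 -0.456055 = +0.380959;  D = -0.327795-0.194113i
d^4_{4,1}: single k=0 term ⇒ -0.451205;  D = +0.320916+0.317174i
Y_4^{m'}(θ=2.3189,φ=1.9008) and Σ D·Y over m':
  (-0.0563+0.1364i)·(+0.0317-0.1237i)  (-0.2178+0.2949i)·(-0.2803-0.1840i)  (-0.3563+0.2939i)·(-0.3179+0.2467i)  (-0.1676+0.0799i)·(+0.0183+0.0534i)  (+0.2871-0.0582i)·(-0.3584+0.0000i)  (+0.3374+0.0152i)·(-0.0183+0.0534i)  (-0.2087-0.0622i)·(-0.3179-0.2467i)  (-0.3278-0.1941i)·(+0.2803-0.1840i)  (+0.3209+0.3172i)·(+0.0317+0.1237i)
Y_4^1(R⁻¹ n̂) = -0.051734-0.054635i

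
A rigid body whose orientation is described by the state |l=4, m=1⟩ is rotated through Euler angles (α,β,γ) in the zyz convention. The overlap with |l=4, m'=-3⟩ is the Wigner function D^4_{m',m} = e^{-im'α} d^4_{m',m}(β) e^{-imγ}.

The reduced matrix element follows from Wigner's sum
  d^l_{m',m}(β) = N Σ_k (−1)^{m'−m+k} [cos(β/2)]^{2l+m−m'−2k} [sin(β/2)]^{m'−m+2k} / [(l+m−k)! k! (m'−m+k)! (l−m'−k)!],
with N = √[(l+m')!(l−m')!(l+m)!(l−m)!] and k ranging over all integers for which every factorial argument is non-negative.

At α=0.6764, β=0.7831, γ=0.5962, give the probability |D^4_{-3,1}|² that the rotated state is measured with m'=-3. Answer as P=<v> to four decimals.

First d^4_{-3,1}(β=0.7831), then the phase factors e^{-i(-3)α} and e^{-i(1)γ}:
c=cos(0.7831/2)=0.924319, s=sin(0.7831/2)=0.381622; N=√[1·5040·120·6]=1904.940944
The bounds max(0,m−m')=4 and min(l+m,l−m')=5 give 2 terms
  k=4: (−1)^0·1904.9409/(144)·0.9243^4·0.3816^4 = +0.204804
  k=5: (−1)^1·1904.9409/(240)·0.9243^2·0.3816^6 = -0.020946
d^4_{-3,1}(0.7831) = +0.204804 -0.020946 = +0.183857
|D^4_{-3,1}|² = |d^4_{-3,1}(β)|² = (+0.183857)² = 0.033803 (the z-rotation phases have unit modulus)

P=0.0338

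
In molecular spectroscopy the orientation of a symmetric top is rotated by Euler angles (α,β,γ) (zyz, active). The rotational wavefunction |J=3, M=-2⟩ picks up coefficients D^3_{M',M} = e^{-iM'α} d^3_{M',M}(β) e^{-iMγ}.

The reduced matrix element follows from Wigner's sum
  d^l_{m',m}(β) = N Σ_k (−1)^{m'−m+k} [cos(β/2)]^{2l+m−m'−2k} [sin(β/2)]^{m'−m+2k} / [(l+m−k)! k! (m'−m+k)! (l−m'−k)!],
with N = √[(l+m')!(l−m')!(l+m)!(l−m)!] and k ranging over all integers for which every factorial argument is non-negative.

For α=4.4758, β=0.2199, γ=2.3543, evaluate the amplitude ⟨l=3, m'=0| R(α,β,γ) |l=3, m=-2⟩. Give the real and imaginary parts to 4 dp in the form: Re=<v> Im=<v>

Re=-0.0002 Im=-0.0636

D^3_{0,-2}(4.4758,0.2199,2.3543) = e^{-i·0·4.4758}·d^3_{0,-2}(0.2199)·e^{-i·-2·2.3543}. Compute d first:
With c≡cos(β/2)=0.993962 and s≡sin(β/2)=0.109729, N=[6·6·1·120]^{1/2}=65.726707
The bounds max(0,m−m')=0 and min(l+m,l−m')=1 give 2 terms
  k=0: (−1)^2·65.7267/(12)·0.9940^4·0.1097^2 = +0.064369
  k=1: (−1)^3·65.7267/(12)·0.9940^2·0.1097^4 = -0.000784
d^3_{0,-2}(0.2199) = +0.064369 -0.000784 = +0.063585
Phases: e^{-i·(0)·4.4758}=+1.000000+0.000000i, e^{-i·(-2)·2.3543}=-0.003789-0.999993i ⇒ D=-0.000241-0.063584i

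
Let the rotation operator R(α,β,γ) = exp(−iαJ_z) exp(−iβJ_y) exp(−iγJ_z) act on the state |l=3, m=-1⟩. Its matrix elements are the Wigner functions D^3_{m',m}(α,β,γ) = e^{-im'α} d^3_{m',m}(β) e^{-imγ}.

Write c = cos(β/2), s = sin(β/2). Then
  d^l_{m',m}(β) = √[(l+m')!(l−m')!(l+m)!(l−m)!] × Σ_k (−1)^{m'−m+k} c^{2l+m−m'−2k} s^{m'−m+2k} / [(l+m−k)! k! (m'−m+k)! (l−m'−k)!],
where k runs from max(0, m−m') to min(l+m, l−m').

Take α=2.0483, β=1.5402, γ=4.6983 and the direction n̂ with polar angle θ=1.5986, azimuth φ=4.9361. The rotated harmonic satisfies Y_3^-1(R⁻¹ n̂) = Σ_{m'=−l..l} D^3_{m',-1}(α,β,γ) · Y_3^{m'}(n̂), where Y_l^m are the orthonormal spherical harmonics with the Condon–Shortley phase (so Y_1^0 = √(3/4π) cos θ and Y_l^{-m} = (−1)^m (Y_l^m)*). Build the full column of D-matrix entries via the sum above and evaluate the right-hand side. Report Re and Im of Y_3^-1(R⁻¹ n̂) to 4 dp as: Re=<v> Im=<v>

Need the full column D^3_{m',-1} for m'=−3..3 at α=2.0483, β=1.5402, γ=4.6983.
cos(β/2)=0.717841, sin(β/2)=0.696207
d^3_{-3,-1}: single k=2 term ⇒ +0.498466;  D = -0.075660-0.492691i
d^3_{-2,-1}: k∈[1..2] ⇒ +0.419643 -0.789460 = -0.369817;  D = +0.298849-0.217839i
d^3_{-1,-1}: k∈[0..2] ⇒ +0.136826 -1.029627 +0.726376 = -0.166425;  D = -0.148872-0.074393i
d^3_{0,-1}: k∈[0..2] ⇒ -0.459696 +1.297215 -0.406734 = +0.430785;  D = -0.006069-0.430742i
d^3_{1,-1}: k∈[0..2] ⇒ +0.772220 -0.968501 +0.113876 = -0.082405;  D = +0.072647-0.038898i
d^3_{2,-1}: k∈[0..1] ⇒ -0.789460 +0.371296 = -0.418164;  D = -0.344724-0.236699i
d^3_{3,-1}: single k=0 term ⇒ +0.468874;  D = +0.058083-0.465262i
Y_3^{m'}(θ=1.5986,φ=4.9361) and Σ D·Y over m':
  (-0.0757-0.4927i)·(-0.2592-0.3264i)  (+0.2988-0.2178i)·(+0.0256-0.0123i)  (-0.1489-0.0744i)·(-0.0714-0.3138i)  (-0.0061-0.4307i)·(+0.0311+0.0000i)  (+0.0726-0.0389i)·(+0.0714-0.3138i)  (-0.3447-0.2367i)·(+0.0256+0.0123i)  (+0.0581-0.4653i)·(+0.2592-0.3264i)
Y_3^-1(R⁻¹ n̂) = -0.298839+0.006370i

Re=-0.2988 Im=0.0064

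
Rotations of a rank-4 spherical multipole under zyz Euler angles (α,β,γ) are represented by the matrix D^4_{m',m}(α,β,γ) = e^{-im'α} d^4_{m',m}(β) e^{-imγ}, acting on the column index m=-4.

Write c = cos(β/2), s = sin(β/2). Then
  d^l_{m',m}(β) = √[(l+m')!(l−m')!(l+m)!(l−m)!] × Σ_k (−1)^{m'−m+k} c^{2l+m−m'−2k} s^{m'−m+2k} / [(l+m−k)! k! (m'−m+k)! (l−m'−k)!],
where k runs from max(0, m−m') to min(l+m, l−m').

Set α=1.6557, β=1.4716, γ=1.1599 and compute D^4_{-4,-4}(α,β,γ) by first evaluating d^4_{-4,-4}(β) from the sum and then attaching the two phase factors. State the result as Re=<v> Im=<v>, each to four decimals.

Split into d^4_{-4,-4}(β=1.4716) × two z-phases.
With c≡cos(β/2)=0.741294 and s≡sin(β/2)=0.671180, N=[1·40320·1·40320]^{1/2}=40320.000000
k∈{0} keeps every argument non-negative
  k=0: (−1)^0·40320.0000/(40320)·0.7413^8·0.6712^0 = +0.091185
d^4_{-4,-4}(1.4716) = +0.091185
Attach z-rotation phases: D = e^{-i(-4)(1.6557)}·(+0.091185)·e^{-i(-4)(1.1599)} = +0.024043-0.087958i

Re=0.0240 Im=-0.0880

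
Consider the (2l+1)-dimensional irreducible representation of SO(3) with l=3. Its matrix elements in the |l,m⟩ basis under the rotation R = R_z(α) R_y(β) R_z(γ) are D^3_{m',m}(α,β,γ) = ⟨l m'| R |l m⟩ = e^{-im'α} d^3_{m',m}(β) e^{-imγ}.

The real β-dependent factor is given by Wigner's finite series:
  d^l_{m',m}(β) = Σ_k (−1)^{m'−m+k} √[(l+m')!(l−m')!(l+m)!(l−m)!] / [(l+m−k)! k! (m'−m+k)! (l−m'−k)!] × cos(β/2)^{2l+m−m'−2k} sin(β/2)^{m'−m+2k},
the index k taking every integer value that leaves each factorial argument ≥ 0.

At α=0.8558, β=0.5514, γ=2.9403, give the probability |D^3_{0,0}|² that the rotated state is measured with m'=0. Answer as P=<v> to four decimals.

First d^3_{0,0}(β=0.5514), then the phase factors e^{-i(0)α} and e^{-i(0)γ}:
With c≡cos(β/2)=0.962235 and s≡sin(β/2)=0.272221, N=[6·6·6·6]^{1/2}=36.000000
k∈{0,1,2,3} keeps every argument non-negative
  k=0: (−1)^0·36.0000/(36)·0.9622^6·0.2722^0 = +0.793755
  k=1: (−1)^1·36.0000/(4)·0.9622^4·0.2722^2 = -0.571753
  k=2: (−1)^2·36.0000/(4)·0.9622^2·0.2722^4 = +0.045760
  k=3: (−1)^3·36.0000/(36)·0.9622^0·0.2722^6 = -0.000407
d^3_{0,0}(0.5514) = +0.793755 -0.571753 +0.045760 -0.000407 = +0.267355
|D^3_{0,0}|² = |d^3_{0,0}(β)|² = (+0.267355)² = 0.071479 (the z-rotation phases have unit modulus)

P=0.0715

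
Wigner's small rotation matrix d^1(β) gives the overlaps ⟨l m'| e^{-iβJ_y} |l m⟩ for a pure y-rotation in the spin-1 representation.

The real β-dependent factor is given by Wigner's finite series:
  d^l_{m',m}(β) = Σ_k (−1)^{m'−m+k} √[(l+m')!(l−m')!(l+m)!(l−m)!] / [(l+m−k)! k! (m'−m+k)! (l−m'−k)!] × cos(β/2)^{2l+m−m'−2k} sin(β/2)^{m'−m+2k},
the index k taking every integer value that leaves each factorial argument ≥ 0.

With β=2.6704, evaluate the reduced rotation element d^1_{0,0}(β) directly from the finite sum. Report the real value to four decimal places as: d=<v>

d^1_{0,0}(β=2.6704) via Wigner's sum:
c=cos(2.6704/2)=0.233423, s=sin(2.6704/2)=0.972375; N=√[1·1·1·1]=1.000000
The bounds max(0,m−m')=0 and min(l+m,l−m')=1 give 2 terms
  k=0: (−1)^0·1.0000/(1)·0.2334^2·0.9724^0 = +0.054486
  k=1: (−1)^1·1.0000/(1)·0.2334^0·0.9724^2 = -0.945514
d^1_{0,0}(2.6704) = +0.054486 -0.945514 = -0.891028

d=-0.8910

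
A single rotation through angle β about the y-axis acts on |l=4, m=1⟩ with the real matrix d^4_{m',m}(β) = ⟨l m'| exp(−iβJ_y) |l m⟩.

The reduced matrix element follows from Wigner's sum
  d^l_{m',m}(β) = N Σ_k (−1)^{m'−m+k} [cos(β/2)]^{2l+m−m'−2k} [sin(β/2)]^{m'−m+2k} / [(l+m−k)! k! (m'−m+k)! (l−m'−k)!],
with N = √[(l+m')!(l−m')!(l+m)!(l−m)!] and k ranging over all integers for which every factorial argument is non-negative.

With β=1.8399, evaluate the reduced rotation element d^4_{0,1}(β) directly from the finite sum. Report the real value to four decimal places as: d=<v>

d^4_{0,1}(β=1.8399) via Wigner's sum:
With c≡cos(β/2)=0.605860 and s≡sin(β/2)=0.795571, N=[24·24·120·6]^{1/2}=643.987578
k∈{1,2,3,4} keeps every argument non-negative
  k=1: (−1)^0·643.9876/(144)·0.6059^7·0.7956^1 = +0.106610
  k=2: (−1)^1·643.9876/(24)·0.6059^5·0.7956^3 = -1.102973
  k=3: (−1)^2·643.9876/(24)·0.6059^3·0.7956^5 = +1.901860
  k=4: (−1)^3·643.9876/(144)·0.6059^1·0.7956^7 = -0.546564
d^4_{0,1}(1.8399) = +0.106610 -1.102973 +1.901860 -0.546564 = +0.358934

d=0.3589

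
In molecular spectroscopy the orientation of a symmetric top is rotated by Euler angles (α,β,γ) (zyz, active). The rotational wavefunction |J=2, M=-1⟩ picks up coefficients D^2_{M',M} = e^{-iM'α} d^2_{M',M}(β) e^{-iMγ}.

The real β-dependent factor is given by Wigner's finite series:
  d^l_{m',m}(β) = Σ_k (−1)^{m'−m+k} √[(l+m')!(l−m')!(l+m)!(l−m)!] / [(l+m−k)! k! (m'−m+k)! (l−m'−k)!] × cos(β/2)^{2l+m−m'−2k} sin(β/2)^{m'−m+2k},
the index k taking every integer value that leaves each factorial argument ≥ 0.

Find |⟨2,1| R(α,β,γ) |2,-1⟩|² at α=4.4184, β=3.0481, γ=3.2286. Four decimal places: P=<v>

P=0.9783

Split into d^2_{1,-1}(β=3.0481) × two z-phases.
Half-angle: c=0.046729, s=0.998908. N=√(6·1·1·6)=6.000000
k∈{0,1} keeps every argument non-negative
  k=0: (−1)^2·6.0000/(2)·0.0467^2·0.9989^2 = +0.006537
  k=1: (−1)^3·6.0000/(6)·0.0467^0·0.9989^4 = -0.995638
d^2_{1,-1}(3.0481) = +0.006537 -0.995638 = -0.989101
|D^2_{1,-1}|² = |d^2_{1,-1}(β)|² = (-0.989101)² = 0.978321 (the z-rotation phases have unit modulus)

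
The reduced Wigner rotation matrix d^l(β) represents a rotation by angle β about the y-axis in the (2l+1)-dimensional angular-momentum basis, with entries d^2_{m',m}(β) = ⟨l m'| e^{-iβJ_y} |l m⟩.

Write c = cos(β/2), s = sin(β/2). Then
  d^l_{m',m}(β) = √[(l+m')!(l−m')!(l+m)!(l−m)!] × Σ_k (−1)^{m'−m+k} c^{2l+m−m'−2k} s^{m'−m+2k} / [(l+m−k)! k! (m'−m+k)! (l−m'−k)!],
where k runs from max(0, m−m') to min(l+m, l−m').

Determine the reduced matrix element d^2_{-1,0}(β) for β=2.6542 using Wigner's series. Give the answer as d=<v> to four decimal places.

d=-0.5068

d^2_{-1,0}(β=2.6542) via Wigner's sum:
Half-angle: c=0.241291, s=0.970453. N=√(1·6·2·2)=4.898979
The bounds max(0,m−m')=1 and min(l+m,l−m')=2 give 2 terms
  k=1: (−1)^0·4.8990/(2)·0.2413^3·0.9705^1 = +0.033395
  k=2: (−1)^1·4.8990/(2)·0.2413^1·0.9705^3 = -0.540183
d^2_{-1,0}(2.6542) = +0.033395 -0.540183 = -0.506788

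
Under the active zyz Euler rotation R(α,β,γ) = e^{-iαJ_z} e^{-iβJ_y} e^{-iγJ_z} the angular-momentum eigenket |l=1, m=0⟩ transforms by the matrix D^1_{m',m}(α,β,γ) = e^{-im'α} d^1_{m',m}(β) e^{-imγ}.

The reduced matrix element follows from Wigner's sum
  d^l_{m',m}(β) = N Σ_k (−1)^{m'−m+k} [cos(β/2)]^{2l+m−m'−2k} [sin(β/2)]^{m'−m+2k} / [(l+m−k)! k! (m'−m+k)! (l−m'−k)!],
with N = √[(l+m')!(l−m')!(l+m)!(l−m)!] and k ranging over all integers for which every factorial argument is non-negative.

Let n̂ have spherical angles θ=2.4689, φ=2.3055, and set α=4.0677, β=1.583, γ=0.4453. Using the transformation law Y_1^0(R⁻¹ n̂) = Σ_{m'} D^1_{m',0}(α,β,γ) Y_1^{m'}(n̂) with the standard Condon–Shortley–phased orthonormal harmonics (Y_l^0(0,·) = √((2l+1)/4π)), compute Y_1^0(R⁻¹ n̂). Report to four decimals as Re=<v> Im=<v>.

Need the full column D^1_{m',0} for m'=−1..1 at α=4.0677, β=1.583, γ=0.4453.
cos(β/2)=0.702779, sin(β/2)=0.711408
d^1_{-1,0}: single k=1 term ⇒ +0.707054;  D = -0.424904-0.565139i
d^1_{0,0}: k∈[0..1] ⇒ +0.493898 -0.506102 = -0.012203;  D = -0.012203+0.000000i
d^1_{1,0}: single k=0 term ⇒ -0.707054;  D = +0.424904-0.565139i
Y_1^{m'}(θ=2.4689,φ=2.3055) and Σ D·Y over m':
  (-0.4249-0.5651i)·(-0.1443-0.1597i)  (-0.0122+0.0000i)·(-0.3822+0.0000i)  (+0.4249-0.5651i)·(+0.1443-0.1597i)
Y_1^0(R⁻¹ n̂) = -0.053249+0.000000i

Re=-0.0532 Im=0.0000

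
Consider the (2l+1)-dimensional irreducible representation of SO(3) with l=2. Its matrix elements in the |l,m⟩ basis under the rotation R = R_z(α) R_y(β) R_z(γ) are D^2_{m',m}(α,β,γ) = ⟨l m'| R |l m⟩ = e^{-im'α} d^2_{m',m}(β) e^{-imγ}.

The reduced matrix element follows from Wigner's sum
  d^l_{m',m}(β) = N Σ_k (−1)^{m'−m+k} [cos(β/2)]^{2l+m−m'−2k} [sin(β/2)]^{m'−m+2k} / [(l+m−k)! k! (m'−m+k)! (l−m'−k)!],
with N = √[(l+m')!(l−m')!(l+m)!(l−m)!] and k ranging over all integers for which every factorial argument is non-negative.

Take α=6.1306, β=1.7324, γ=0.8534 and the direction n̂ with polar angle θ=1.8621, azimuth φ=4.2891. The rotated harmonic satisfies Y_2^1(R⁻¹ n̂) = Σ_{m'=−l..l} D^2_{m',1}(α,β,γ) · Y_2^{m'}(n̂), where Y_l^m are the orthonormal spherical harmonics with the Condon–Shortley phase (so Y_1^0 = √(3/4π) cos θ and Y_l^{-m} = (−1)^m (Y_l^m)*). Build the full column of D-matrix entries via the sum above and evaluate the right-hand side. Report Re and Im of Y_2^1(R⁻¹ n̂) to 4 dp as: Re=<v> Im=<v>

Re=-0.0769 Im=-0.1359

Need the full column D^2_{m',1} for m'=−2..2 at α=6.1306, β=1.7324, γ=0.8534.
cos(β/2)=0.647726, sin(β/2)=0.761873
d^2_{-2,1}: single k=3 term ⇒ +0.572888;  D = +0.229527-0.524898i
d^2_{-1,1}: k∈[2..3] ⇒ +0.730583 -0.336923 = +0.393660;  D = +0.210709-0.332521i
d^2_{0,1}: k∈[1..2] ⇒ +0.507146 -0.701641 = -0.194495;  D = -0.127866+0.146556i
d^2_{1,1}: k∈[0..1] ⇒ +0.176022 -0.730583 = -0.554561;  D = -0.423861+0.357604i
d^2_{2,1}: single k=0 term ⇒ -0.414083;  D = -0.353398+0.215810i
Y_2^{m'}(θ=1.8621,φ=4.2891) and Σ D·Y over m':
  (+0.2295-0.5249i)·(-0.2348-0.2655i)  (+0.2107-0.3325i)·(+0.0873-0.1938i)  (-0.1279+0.1466i)·(-0.2373+0.0000i)  (-0.4239+0.3576i)·(-0.0873-0.1938i)  (-0.3534+0.2158i)·(-0.2348+0.2655i)
Y_2^1(R⁻¹ n̂) = -0.076936-0.135894i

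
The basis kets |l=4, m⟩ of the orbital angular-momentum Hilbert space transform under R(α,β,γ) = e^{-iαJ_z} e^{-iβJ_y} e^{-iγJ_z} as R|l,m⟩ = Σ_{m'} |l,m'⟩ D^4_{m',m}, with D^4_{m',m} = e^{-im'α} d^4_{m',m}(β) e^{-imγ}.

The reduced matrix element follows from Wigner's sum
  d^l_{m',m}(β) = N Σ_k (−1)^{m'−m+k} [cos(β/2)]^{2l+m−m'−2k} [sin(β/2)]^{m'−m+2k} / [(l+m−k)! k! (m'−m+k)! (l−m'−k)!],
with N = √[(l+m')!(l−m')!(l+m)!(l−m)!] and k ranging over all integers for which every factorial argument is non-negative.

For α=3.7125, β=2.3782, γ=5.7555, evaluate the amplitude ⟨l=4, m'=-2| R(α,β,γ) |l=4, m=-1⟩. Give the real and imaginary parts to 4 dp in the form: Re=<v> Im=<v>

Re=0.3150 Im=0.2221

First d^4_{-2,-1}(β=2.3782), then the phase factors e^{-i(-2)α} and e^{-i(-1)γ}:
c=cos(2.3782/2)=0.372495, s=sin(2.3782/2)=0.928034; N=√[2·720·6·120]=1018.233765
k: max(0,(-1)−(-2))=1 … min(4+(-1),4−(-2))=3
  k=1: (−1)^0·1018.2338/(240)·0.3725^7·0.9280^1 = +0.003918
  k=2: (−1)^1·1018.2338/(48)·0.3725^5·0.9280^3 = -0.121591
  k=3: (−1)^2·1018.2338/(72)·0.3725^3·0.9280^5 = +0.503149
d^4_{-2,-1}(2.3782) = +0.003918 -0.121591 +0.503149 = +0.385476
D = (+0.415945+0.909390i)·(+0.385476)·(+0.863975-0.503535i) = +0.315040+0.222130i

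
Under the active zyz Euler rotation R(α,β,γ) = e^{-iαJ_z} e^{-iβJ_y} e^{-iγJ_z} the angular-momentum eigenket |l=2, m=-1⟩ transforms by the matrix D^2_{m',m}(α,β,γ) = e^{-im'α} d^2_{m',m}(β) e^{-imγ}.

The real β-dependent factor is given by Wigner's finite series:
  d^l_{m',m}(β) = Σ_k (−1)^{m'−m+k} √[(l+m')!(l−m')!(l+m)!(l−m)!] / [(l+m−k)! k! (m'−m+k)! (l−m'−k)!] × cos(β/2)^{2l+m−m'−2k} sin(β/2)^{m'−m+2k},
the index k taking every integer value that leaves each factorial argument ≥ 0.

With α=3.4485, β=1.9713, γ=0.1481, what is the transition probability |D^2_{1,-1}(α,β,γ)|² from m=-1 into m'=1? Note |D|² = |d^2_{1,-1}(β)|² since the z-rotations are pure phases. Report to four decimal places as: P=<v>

P=0.0234

Split into d^2_{1,-1}(β=1.9713) × two z-phases.
Half-angle: c=0.552321, s=0.833631. N=√(6·1·1·6)=6.000000
The bounds max(0,m−m')=0 and min(l+m,l−m')=1 give 2 terms
  k=0: (−1)^2·6.0000/(2)·0.5523^2·0.8336^2 = +0.635994
  k=1: (−1)^3·6.0000/(6)·0.5523^0·0.8336^4 = -0.482943
d^2_{1,-1}(1.9713) = +0.635994 -0.482943 = +0.153051
|D^2_{1,-1}|² = |d^2_{1,-1}(β)|² = (+0.153051)² = 0.023425 (the z-rotation phases have unit modulus)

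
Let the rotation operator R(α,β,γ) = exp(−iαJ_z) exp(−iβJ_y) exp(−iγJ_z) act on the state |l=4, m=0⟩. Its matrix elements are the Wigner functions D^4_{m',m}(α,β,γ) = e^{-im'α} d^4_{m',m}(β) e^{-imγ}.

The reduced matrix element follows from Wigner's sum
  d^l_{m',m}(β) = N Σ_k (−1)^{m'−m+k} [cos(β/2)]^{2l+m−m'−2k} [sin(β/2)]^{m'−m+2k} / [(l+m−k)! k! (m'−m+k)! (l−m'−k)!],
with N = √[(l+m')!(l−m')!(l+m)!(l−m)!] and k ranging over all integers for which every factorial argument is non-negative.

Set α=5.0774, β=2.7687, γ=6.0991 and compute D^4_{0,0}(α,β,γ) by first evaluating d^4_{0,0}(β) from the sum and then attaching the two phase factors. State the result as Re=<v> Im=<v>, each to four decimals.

Re=0.4135 Im=0.0000

First d^4_{0,0}(β=2.7687), then the phase factors e^{-i(0)α} and e^{-i(0)γ}:
With c≡cos(β/2)=0.185368 and s≡sin(β/2)=0.982669, N=[24·24·24·24]^{1/2}=576.000000
k∈{0,1,2,3,4} keeps every argument non-negative
  k=0: (−1)^0·576.0000/(576)·0.1854^8·0.9827^0 = +0.000001
  k=1: (−1)^1·576.0000/(36)·0.1854^6·0.9827^2 = -0.000627
  k=2: (−1)^2·576.0000/(16)·0.1854^4·0.9827^4 = +0.039634
  k=3: (−1)^3·576.0000/(36)·0.1854^2·0.9827^6 = -0.495032
  k=4: (−1)^4·576.0000/(576)·0.1854^0·0.9827^8 = +0.869478
d^4_{0,0}(2.7687) = +0.000001 -0.000627 +0.039634 -0.495032 +0.869478 = +0.413455
Phases: e^{-i·(0)·5.0774}=+1.000000+0.000000i, e^{-i·(0)·6.0991}=+1.000000+0.000000i ⇒ D=+0.413455+0.000000i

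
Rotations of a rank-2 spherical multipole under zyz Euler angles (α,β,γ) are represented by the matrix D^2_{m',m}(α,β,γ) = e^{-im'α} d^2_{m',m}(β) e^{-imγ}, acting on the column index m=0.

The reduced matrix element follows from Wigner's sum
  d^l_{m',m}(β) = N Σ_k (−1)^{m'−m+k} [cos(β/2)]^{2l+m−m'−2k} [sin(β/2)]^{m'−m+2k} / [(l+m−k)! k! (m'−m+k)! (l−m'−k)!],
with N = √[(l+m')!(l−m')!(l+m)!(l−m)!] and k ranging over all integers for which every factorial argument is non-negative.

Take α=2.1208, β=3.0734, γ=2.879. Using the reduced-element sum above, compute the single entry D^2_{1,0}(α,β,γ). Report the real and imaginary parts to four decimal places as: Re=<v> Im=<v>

Split into d^2_{1,0}(β=3.0734) × two z-phases.
c=cos(3.0734/2)=0.034090, s=sin(3.0734/2)=0.999419; N=√[6·1·2·2]=4.898979
The bounds max(0,m−m')=0 and min(l+m,l−m')=1 give 2 terms
  k=0: (−1)^1·4.8990/(2)·0.0341^3·0.9994^1 = -0.000097
  k=1: (−1)^2·4.8990/(2)·0.0341^1·0.9994^3 = +0.083357
d^2_{1,0}(3.0734) = -0.000097 +0.083357 = +0.083260
Phases: e^{-i·(1)·2.1208}=-0.522690-0.852523i, e^{-i·(0)·2.879}=+1.000000+0.000000i ⇒ D=-0.043519-0.070981i

Re=-0.0435 Im=-0.0710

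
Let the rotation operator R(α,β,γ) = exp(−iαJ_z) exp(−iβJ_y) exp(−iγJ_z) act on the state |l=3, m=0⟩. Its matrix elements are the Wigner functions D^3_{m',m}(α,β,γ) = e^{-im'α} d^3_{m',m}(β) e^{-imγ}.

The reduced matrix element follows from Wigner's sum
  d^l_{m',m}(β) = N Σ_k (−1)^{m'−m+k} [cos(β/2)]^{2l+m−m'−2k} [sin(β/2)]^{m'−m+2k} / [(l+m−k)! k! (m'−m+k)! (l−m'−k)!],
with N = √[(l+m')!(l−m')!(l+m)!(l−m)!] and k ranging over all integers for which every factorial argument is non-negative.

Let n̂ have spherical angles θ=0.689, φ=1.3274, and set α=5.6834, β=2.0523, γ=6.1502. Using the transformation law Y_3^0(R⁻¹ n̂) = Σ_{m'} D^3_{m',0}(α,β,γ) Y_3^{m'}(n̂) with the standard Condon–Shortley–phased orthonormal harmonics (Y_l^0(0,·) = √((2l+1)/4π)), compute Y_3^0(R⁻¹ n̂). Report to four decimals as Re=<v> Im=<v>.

Need the full column D^3_{m',0} for m'=−3..3 at α=5.6834, β=2.0523, γ=6.1502.
cos(β/2)=0.518116, sin(β/2)=0.855311
d^3_{-3,0}: single k=3 term ⇒ +0.389194;  D = -0.088182-0.379073i
d^3_{-2,0}: k∈[2..3] ⇒ +0.288745 -0.786882 = -0.498136;  D = -0.180703+0.464205i
d^3_{-1,0}: k∈[1..3] ⇒ +0.110624 -0.904406 +0.821555 = +0.027772;  D = +0.022925-0.015677i
d^3_{0,0}: k∈[0..3] ⇒ +0.019345 -0.474457 +1.292978 -0.391510 = +0.446356;  D = +0.446356+0.000000i
d^3_{1,0}: k∈[0..2] ⇒ -0.110624 +0.904406 -0.821555 = -0.027772;  D = -0.022925-0.015677i
d^3_{2,0}: k∈[0..1] ⇒ +0.288745 -0.786882 = -0.498136;  D = -0.180703-0.464205i
d^3_{3,0}: single k=0 term ⇒ -0.389194;  D = +0.088182-0.379073i
Y_3^{m'}(θ=0.689,φ=1.3274) and Σ D·Y over m':
  (-0.0882-0.3791i)·(-0.0715+0.0799i)  (-0.1807+0.4642i)·(-0.2818-0.1492i)  (+0.0229-0.0157i)·(+0.0980-0.3946i)  (+0.4464+0.0000i)·(-0.0060+0.0000i)  (-0.0229-0.0157i)·(-0.0980-0.3946i)  (-0.1807-0.4642i)·(-0.2818+0.1492i)  (+0.0882-0.3791i)·(+0.0715+0.0799i)
Y_3^0(R⁻¹ n̂) = +0.302924+0.000000i

Re=0.3029 Im=0.0000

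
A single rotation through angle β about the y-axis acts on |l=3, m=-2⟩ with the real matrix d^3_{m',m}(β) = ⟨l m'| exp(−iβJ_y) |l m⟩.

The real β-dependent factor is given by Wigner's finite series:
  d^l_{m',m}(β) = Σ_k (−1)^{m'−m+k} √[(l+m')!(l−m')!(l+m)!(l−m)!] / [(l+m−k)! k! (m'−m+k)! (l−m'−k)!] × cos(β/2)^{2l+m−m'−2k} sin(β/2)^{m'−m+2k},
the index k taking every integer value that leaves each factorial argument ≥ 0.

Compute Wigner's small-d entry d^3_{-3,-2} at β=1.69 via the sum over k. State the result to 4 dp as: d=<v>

d=0.2360

d^3_{-3,-2}(β=1.69) via Wigner's sum:
With c≡cos(β/2)=0.663731 and s≡sin(β/2)=0.747971, N=[1·720·1·120]^{1/2}=293.938769
The bounds max(0,m−m')=1 and min(l+m,l−m')=1 give 1 term
  k=1: (−1)^0·293.9388/(120)·0.6637^5·0.7480^1 = +0.236005
d^3_{-3,-2}(1.69) = +0.236005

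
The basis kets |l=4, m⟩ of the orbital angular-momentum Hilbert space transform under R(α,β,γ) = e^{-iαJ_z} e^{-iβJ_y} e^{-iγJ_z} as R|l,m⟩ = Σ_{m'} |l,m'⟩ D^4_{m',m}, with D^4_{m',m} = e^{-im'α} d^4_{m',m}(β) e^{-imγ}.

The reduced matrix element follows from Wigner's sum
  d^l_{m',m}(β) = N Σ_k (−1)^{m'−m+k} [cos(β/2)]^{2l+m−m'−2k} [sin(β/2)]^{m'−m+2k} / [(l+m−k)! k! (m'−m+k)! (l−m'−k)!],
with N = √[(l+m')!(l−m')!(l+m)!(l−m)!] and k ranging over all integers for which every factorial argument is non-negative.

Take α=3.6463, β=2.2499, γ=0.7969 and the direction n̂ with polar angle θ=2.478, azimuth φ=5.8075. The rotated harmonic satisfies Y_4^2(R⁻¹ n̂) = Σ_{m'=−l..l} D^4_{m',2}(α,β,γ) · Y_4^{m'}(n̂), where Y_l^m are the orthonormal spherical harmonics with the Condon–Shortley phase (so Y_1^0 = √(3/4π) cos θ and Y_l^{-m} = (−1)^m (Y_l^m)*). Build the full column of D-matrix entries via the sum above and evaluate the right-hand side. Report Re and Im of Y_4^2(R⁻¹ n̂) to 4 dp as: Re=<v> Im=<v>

Re=-0.1783 Im=0.0944

Need the full column D^4_{m',2} for m'=−4..4 at α=3.6463, β=2.2499, γ=0.7969.
cos(β/2)=0.431222, sin(β/2)=0.902246
d^4_{-4,2}: single k=6 term ⇒ +0.530799;  D = +0.483572+0.218874i
d^4_{-3,2}: k∈[5..6] ⇒ +0.538160 -0.785307 = -0.247146;  D = +0.246362-0.019671i
d^4_{-2,2}: k∈[4..6] ⇒ +0.343711 -1.203739 +0.439137 = -0.420891;  D = -0.351045+0.232200i
d^4_{-1,2}: k∈[3..5] ⇒ +0.154879 -1.017028 +0.890454 = +0.028306;  D = -0.013114+0.025085i
d^4_{0,2}: k∈[2..4] ⇒ +0.049656 -0.579685 +0.951639 = +0.421610;  D = -0.009698-0.421499i
d^4_{1,2}: k∈[1..3] ⇒ +0.010614 -0.232319 +0.678018 = +0.456314;  D = +0.229780+0.394238i
d^4_{2,2}: k∈[0..2] ⇒ +0.001196 -0.062811 +0.343711 = +0.282096;  D = -0.242191-0.144643i
d^4_{3,2}: k∈[0..1] ⇒ -0.009360 +0.122931 = +0.113571;  D = +0.113507+0.003823i
d^4_{4,2}: single k=0 term ⇒ +0.027697;  D = -0.024681+0.012569i
Y_4^{m'}(θ=2.478,φ=5.8075) and Σ D·Y over m':
  (+0.4836+0.2189i)·(-0.0208+0.0602i)  (+0.2464-0.0197i)·(-0.0330-0.2281i)  (-0.3510+0.2322i)·(+0.2464+0.3456i)  (-0.0131+0.0251i)·(-0.2743-0.1413i)  (-0.0097-0.4215i)·(-0.2262+0.0000i)  (+0.2298+0.3942i)·(+0.2743-0.1413i)  (-0.2422-0.1446i)·(+0.2464-0.3456i)  (+0.1135+0.0038i)·(+0.0330-0.2281i)  (-0.0247+0.0126i)·(-0.0208-0.0602i)
Y_4^2(R⁻¹ n̂) = -0.178282+0.094441i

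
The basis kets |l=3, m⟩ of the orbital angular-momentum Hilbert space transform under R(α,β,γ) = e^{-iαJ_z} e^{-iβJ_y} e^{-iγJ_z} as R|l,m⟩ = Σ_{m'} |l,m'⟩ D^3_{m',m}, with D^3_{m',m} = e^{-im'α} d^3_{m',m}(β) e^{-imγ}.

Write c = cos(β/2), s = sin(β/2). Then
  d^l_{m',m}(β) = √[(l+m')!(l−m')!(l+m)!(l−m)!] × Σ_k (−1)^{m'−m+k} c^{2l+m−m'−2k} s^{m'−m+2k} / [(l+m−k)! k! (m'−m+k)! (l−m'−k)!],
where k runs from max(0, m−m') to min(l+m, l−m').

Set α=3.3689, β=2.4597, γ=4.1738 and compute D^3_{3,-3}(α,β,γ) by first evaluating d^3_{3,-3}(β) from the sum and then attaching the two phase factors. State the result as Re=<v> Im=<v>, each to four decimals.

D^3_{3,-3}(3.3689,2.4597,4.1738) = e^{-i·3·3.3689}·d^3_{3,-3}(2.4597)·e^{-i·-3·4.1738}. Compute d first:
c=cos(2.4597/2)=0.334379, s=sin(2.4597/2)=0.942439; N=√[720·1·1·720]=720.000000
k∈{0} keeps every argument non-negative
  k=0: (−1)^6·720.0000/(720)·0.3344^0·0.9424^6 = +0.700678
d^3_{3,-3}(2.4597) = +0.700678
D = (-0.776363+0.630286i)·(+0.700678)·(+0.998989-0.044955i) = -0.523577+0.465636i

Re=-0.5236 Im=0.4656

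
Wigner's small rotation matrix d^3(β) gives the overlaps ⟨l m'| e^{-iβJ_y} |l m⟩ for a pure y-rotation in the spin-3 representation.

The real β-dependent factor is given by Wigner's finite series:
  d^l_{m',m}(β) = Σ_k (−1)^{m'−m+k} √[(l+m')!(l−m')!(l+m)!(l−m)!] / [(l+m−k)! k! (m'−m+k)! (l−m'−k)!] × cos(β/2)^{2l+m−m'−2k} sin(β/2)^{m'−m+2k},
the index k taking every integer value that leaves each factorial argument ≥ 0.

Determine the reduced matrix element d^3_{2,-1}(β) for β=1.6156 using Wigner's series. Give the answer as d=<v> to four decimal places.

d^3_{2,-1}(β=1.6156) via Wigner's sum:
c=cos(1.6156/2)=0.691090, s=sin(1.6156/2)=0.722769; N=√[120·1·2·24]=75.894664
k∈{0,1} keeps every argument non-negative
  k=0: (−1)^3·75.8947/(12)·0.6911^3·0.7228^3 = -0.788192
  k=1: (−1)^4·75.8947/(24)·0.6911^1·0.7228^5 = +0.431053
d^3_{2,-1}(1.6156) = -0.788192 +0.431053 = -0.357139

d=-0.3571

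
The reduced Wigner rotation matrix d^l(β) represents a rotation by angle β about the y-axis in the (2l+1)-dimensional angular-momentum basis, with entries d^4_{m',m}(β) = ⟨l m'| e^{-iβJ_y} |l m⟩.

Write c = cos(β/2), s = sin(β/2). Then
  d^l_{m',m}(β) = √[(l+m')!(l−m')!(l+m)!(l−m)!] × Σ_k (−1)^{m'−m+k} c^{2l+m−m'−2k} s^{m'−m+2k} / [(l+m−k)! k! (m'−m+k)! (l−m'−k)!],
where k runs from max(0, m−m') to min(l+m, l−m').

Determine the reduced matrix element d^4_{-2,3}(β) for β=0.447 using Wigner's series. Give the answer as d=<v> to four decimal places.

d^4_{-2,3}(β=0.447) via Wigner's sum:
c=cos(0.447/2)=0.975128, s=sin(0.447/2)=0.221644; N=√[2·720·5040·1]=2693.993318
Admissible k: 5..6 (factorial args all ≥0)
  k=5: (−1)^0·2693.9933/(240)·0.9751^3·0.2216^5 = +0.005567
  k=6: (−1)^1·2693.9933/(720)·0.9751^1·0.2216^7 = -0.000096
d^4_{-2,3}(0.447) = +0.005567 -0.000096 = +0.005471

d=0.0055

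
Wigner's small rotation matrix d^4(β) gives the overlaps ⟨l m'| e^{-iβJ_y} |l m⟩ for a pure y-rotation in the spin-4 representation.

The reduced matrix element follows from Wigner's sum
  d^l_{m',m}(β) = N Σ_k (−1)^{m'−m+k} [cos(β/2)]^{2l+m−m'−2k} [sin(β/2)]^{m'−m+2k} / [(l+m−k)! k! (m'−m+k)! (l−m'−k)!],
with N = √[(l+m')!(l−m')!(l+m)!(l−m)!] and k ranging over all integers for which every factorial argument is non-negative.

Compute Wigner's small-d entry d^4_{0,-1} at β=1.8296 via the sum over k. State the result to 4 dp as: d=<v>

d^4_{0,-1}(β=1.8296) via Wigner's sum:
c=cos(1.8296/2)=0.609949, s=sin(1.8296/2)=0.792441; N=√[24·24·6·120]=643.987578
The bounds max(0,m−m')=0 and min(l+m,l−m')=3 give 4 terms
  k=0: (−1)^1·643.9876/(144)·0.6099^7·0.7924^1 = -0.111311
  k=1: (−1)^2·643.9876/(24)·0.6099^5·0.7924^3 = +1.127287
  k=2: (−1)^3·643.9876/(24)·0.6099^3·0.7924^5 = -1.902745
  k=3: (−1)^4·643.9876/(144)·0.6099^1·0.7924^7 = +0.535273
d^4_{0,-1}(1.8296) = -0.111311 +1.127287 -1.902745 +0.535273 = -0.351496

d=-0.3515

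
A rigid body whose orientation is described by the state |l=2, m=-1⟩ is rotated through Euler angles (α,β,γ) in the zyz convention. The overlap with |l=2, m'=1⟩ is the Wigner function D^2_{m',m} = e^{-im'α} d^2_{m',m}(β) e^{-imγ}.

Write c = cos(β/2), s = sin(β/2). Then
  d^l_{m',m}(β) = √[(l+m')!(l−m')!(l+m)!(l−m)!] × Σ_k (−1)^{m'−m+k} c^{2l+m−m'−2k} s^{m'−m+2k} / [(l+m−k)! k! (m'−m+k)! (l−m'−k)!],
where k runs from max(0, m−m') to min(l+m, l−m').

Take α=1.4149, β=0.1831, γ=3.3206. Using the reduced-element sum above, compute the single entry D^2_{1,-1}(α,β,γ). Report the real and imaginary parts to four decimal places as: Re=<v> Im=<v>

First d^2_{1,-1}(β=0.1831), then the phase factors e^{-i(1)α} and e^{-i(-1)γ}:
Half-angle: c=0.995812, s=0.091422. N=√(6·1·1·6)=6.000000
Admissible k: 0..1 (factorial args all ≥0)
  k=0: (−1)^2·6.0000/(2)·0.9958^2·0.0914^2 = +0.024864
  k=1: (−1)^3·6.0000/(6)·0.9958^0·0.0914^4 = -0.000070
d^2_{1,-1}(0.1831) = +0.024864 -0.000070 = +0.024795
Phases: e^{-i·(1)·1.4149}=+0.155266-0.987873i, e^{-i·(-1)·3.3206}=-0.984021-0.178053i ⇒ D=-0.008149+0.023417i

Re=-0.0081 Im=0.0234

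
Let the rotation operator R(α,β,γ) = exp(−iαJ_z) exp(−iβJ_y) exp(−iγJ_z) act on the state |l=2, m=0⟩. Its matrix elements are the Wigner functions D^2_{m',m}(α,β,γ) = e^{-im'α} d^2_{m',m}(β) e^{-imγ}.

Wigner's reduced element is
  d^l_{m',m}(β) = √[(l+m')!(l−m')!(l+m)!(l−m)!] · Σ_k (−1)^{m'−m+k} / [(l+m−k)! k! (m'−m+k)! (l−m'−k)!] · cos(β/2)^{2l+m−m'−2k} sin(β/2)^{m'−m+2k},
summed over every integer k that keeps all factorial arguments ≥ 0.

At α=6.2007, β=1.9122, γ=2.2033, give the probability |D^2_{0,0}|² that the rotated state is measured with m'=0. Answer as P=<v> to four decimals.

First d^2_{0,0}(β=1.9122), then the phase factors e^{-i(0)α} and e^{-i(0)γ}:
Half-angle: c=0.576710, s=0.816949. N=√(2·2·2·2)=4.000000
Admissible k: 0..2 (factorial args all ≥0)
  k=0: (−1)^0·4.0000/(4)·0.5767^4·0.8169^0 = +0.110619
  k=1: (−1)^1·4.0000/(1)·0.5767^2·0.8169^2 = -0.887902
  k=2: (−1)^2·4.0000/(4)·0.5767^0·0.8169^4 = +0.445429
d^2_{0,0}(1.9122) = +0.110619 -0.887902 +0.445429 = -0.331853
|D^2_{0,0}|² = |d^2_{0,0}(β)|² = (-0.331853)² = 0.110127 (the z-rotation phases have unit modulus)

P=0.1101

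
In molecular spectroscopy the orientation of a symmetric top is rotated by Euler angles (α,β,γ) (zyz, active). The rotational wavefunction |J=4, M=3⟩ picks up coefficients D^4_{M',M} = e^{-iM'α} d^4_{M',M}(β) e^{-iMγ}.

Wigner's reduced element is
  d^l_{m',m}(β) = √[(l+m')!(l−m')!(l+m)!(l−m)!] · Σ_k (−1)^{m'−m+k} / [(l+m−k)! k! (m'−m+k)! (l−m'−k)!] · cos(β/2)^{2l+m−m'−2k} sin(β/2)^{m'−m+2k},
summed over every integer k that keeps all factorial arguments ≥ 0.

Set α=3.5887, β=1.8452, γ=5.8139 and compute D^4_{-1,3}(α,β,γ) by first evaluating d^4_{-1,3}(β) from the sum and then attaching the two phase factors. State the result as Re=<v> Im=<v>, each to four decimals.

D^4_{-1,3}(3.5887,1.8452,5.8139) = e^{-i·-1·3.5887}·d^4_{-1,3}(1.8452)·e^{-i·3·5.8139}. Compute d first:
With c≡cos(β/2)=0.603750 and s≡sin(β/2)=0.797174, N=[6·120·5040·1]^{1/2}=1904.940944
k∈{4,5} keeps every argument non-negative
  k=4: (−1)^0·1904.9409/(144)·0.6037^4·0.7972^4 = +0.709837
  k=5: (−1)^1·1904.9409/(240)·0.6037^2·0.7972^6 = -0.742511
d^4_{-1,3}(1.8452) = +0.709837 -0.742511 = -0.032673
Phases: e^{-i·(-1)·3.5887}=-0.901702-0.432359i, e^{-i·(3)·5.8139}=+0.162220+0.986755i ⇒ D=-0.009160+0.031363i

Re=-0.0092 Im=0.0314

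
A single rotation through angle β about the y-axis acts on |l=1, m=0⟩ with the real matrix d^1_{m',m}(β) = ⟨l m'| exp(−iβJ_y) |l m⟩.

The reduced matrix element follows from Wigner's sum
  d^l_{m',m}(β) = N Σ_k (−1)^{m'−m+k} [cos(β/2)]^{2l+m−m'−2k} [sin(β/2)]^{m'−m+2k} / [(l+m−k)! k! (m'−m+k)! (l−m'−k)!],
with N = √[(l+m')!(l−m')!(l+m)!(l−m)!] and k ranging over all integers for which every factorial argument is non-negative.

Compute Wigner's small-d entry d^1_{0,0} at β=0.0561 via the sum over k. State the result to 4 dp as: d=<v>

d=0.9984

d^1_{0,0}(β=0.0561) via Wigner's sum:
Half-angle: c=0.999607, s=0.028046. N=√(1·1·1·1)=1.000000
k: max(0,(0)−(0))=0 … min(1+(0),1−(0))=1
  k=0: (−1)^0·1.0000/(1)·0.9996^2·0.0280^0 = +0.999213
  k=1: (−1)^1·1.0000/(1)·0.9996^0·0.0280^2 = -0.000787
d^1_{0,0}(0.0561) = +0.999213 -0.000787 = +0.998427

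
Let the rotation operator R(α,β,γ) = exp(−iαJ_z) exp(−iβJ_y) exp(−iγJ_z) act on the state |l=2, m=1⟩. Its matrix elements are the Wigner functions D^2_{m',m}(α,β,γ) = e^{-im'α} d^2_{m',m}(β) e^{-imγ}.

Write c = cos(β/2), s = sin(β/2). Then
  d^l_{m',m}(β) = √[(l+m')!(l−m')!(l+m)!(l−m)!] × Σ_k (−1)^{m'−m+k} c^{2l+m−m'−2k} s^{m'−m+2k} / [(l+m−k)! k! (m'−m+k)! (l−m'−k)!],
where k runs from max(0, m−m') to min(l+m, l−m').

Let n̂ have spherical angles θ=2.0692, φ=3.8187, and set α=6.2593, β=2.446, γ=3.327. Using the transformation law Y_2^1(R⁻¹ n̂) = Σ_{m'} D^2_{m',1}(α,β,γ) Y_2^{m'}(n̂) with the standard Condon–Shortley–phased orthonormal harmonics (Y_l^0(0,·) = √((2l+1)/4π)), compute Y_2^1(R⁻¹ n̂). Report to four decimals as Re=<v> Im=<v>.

Need the full column D^2_{m',1} for m'=−2..2 at α=6.2593, β=2.446, γ=3.327.
cos(β/2)=0.340827, sin(β/2)=0.940126
d^2_{-2,1}: single k=3 term ⇒ +0.566399;  D = -0.551070+0.130878i
d^2_{-1,1}: k∈[2..3] ⇒ +0.308007 -0.781168 = -0.473160;  D = +0.462835-0.098308i
d^2_{0,1}: k∈[1..2] ⇒ +0.091172 -0.693694 = -0.602521;  D = +0.592195-0.111073i
d^2_{1,1}: k∈[0..1] ⇒ +0.013494 -0.308007 = -0.294514;  D = +0.290680-0.047364i
d^2_{2,1}: single k=0 term ⇒ -0.074442;  D = +0.073738-0.010214i
Y_2^{m'}(θ=2.0692,φ=3.8187) and Σ D·Y over m':
  (-0.5511+0.1309i)·(+0.0640-0.2910i)  (+0.4628-0.0983i)·(+0.2528-0.2032i)  (+0.5922-0.1111i)·(-0.0992+0.0000i)  (+0.2907-0.0474i)·(-0.2528-0.2032i)  (+0.0737-0.0102i)·(+0.0640+0.2910i)
Y_2^1(R⁻¹ n̂) = -0.034323+0.034575i

Re=-0.0343 Im=0.0346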